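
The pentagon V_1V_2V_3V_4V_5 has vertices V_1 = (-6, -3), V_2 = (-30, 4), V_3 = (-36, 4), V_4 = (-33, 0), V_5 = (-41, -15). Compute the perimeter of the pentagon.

90

|V_1V_2| = √((-24)² + (7)²) = √625 = 25
|V_2V_3| = √((-6)² + (0)²) = √36 = 6
|V_3V_4| = √((3)² + (-4)²) = √25 = 5
|V_4V_5| = √((-8)² + (-15)²) = √289 = 17
|V_5V_1| = √((35)² + (12)²) = √1369 = 37
Perimeter = 25 + 6 + 5 + 17 + 37 = 90.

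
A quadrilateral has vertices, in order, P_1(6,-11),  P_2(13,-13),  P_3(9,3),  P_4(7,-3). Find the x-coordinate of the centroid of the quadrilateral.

174/19

Apply the surveyor's formula. First the cross-terms c_i = x_i·y_{i+1} − x_{i+1}·y_i:
  65, 156, -48, -59  ⇒  2A = 114, A = 57.
Then Σ (x_i + x_{i+1})·c_i = 3132, so x̄ = 3132 / (6·57) = 174/19.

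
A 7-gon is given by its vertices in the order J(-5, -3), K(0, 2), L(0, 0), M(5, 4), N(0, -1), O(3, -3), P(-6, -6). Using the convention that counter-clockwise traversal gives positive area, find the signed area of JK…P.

-30

J→K: (-5)(2) − (0)(-3) = -10
K→L: (0)(0) − (0)(2) = 0
L→M: (0)(4) − (5)(0) = 0
M→N: (5)(-1) − (0)(4) = -5
N→O: (0)(-3) − (3)(-1) = 3
O→P: (3)(-6) − (-6)(-3) = -36
P→J: (-6)(-3) − (-5)(-6) = -12
Σ = -60
Signed area = Σ/2 = -30 (negative ⇒ clockwise traversal).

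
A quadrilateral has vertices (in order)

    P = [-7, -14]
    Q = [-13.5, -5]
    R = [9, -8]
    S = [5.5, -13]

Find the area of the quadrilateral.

Cross-terms: -154, 153, -73, -168  ⇒  Σ = -242
Area = |Σ|/2 = 121.

121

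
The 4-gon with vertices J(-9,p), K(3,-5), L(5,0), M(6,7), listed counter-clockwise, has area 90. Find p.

4

The doubled signed area Σ (x_i y_{i+1} − x_{i+1} y_i) is linear in p.
With p=0 it equals 168; the coefficient of p is 3 (from the two edges through J).
So 3·p + 168 = 2·90 = 180 ⇒ p = 4.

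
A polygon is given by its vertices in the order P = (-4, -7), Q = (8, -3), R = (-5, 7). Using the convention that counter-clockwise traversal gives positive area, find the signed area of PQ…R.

P→Q: (-4)(-3) − (8)(-7) = 68
Q→R: (8)(7) − (-5)(-3) = 41
R→P: (-5)(-7) − (-4)(7) = 63
Σ = 172
Signed area = Σ/2 = 86 (positive ⇒ counter-clockwise traversal).

86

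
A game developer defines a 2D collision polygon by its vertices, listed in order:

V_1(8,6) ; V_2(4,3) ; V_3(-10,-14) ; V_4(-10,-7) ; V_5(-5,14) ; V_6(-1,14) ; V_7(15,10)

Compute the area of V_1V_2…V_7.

Apply the shoelace formula: 2A = Σ (x_i·y_{i+1} − x_{i+1}·y_i), indices taken mod 7.
Σ = (0) + (-26) + (-70) + (-175) + (-56) + (-220) + (10) = -537
Area = |Σ|/2 = 268.5.

268.5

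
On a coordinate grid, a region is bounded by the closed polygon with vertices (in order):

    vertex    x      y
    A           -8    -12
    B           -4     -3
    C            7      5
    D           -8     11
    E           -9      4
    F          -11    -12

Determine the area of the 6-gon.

Apply the shoelace formula: 2A = Σ (x_i·y_{i+1} − x_{i+1}·y_i), indices taken mod 6.
Σ = (-24) + (1) + (117) + (67) + (152) + (36) = 349
Area = |Σ|/2 = 174.5.

174.5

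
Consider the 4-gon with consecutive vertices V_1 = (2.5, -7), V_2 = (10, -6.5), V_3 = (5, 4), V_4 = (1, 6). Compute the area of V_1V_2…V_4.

V_1→V_2: (2.5)(-6.5) − (10)(-7) = 53.75
V_2→V_3: (10)(4) − (5)(-6.5) = 72.5
V_3→V_4: (5)(6) − (1)(4) = 26
V_4→V_1: (1)(-7) − (2.5)(6) = -22
Σ = 130.25
Area = |Σ|/2 = 65.125.

65.125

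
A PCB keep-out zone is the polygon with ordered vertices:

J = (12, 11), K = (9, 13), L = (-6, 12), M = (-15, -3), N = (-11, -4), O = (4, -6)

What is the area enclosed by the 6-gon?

J→K: (12)(13) − (9)(11) = 57
K→L: (9)(12) − (-6)(13) = 186
L→M: (-6)(-3) − (-15)(12) = 198
M→N: (-15)(-4) − (-11)(-3) = 27
N→O: (-11)(-6) − (4)(-4) = 82
O→J: (4)(11) − (12)(-6) = 116
Σ = 666
Area = |Σ|/2 = 333.

333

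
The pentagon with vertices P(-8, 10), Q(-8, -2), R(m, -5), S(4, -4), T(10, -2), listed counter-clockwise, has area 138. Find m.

Write out the shoelace sum; only the two edges meeting at R involve m:
2·Area = [((-8)·(-5) − m·(-2)) + (m·(-4) − 4·(-5))] + 212
       = -2·m + 272 = 276
⇒ m = -2.

-2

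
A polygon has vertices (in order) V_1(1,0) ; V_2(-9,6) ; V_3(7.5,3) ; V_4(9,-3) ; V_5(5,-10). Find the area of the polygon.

90.25

Apply the shoelace (surveyor's) formula: 2A = Σ (x_i·y_{i+1} − x_{i+1}·y_i), indices taken mod 5.
Σ = (6) + (-72) + (-49.5) + (-75) + (10) = -180.5
Area = |Σ|/2 = 90.25.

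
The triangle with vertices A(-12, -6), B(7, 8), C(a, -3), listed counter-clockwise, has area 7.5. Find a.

The doubled signed area Σ (x_i y_{i+1} − x_{i+1} y_i) is linear in a.
With a=0 it equals -111; the coefficient of a is -14 (from the two edges through C).
So -14·a + -111 = 2·7.5 = 15 ⇒ a = -9.

-9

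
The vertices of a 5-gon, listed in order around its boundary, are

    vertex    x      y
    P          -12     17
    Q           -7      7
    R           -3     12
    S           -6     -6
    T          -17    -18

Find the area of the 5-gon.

218.5

Apply the surveyor's formula: 2A = Σ (x_i·y_{i+1} − x_{i+1}·y_i), indices taken mod 5.
Σ = (35) + (-63) + (90) + (6) + (-505) = -437
Area = |Σ|/2 = 218.5.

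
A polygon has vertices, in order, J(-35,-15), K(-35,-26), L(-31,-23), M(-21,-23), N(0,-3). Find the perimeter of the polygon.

92

|JK| = √((0)² + (-11)²) = √121 = 11
|KL| = √((4)² + (3)²) = √25 = 5
|LM| = √((10)² + (0)²) = √100 = 10
|MN| = √((21)² + (20)²) = √841 = 29
|NJ| = √((-35)² + (-12)²) = √1369 = 37
Perimeter = 11 + 5 + 10 + 29 + 37 = 92.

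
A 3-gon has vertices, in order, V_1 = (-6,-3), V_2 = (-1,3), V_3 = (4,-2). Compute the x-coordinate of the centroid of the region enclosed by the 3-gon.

-1

Apply the shoelace (surveyor's) formula. First the cross-terms c_i = x_i·y_{i+1} − x_{i+1}·y_i:
  -21, -10, -24  ⇒  2A = -55, A = -27.5.
Then Σ (x_i + x_{i+1})·c_i = 165, so x̄ = 165 / (6·(-27.5)) = -1.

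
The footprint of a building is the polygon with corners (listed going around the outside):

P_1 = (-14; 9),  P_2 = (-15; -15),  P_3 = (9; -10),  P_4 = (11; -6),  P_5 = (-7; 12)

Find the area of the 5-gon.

440.5

Apply the shoelace formula: 2A = Σ (x_i·y_{i+1} − x_{i+1}·y_i), indices taken mod 5.
Σ = (345) + (285) + (56) + (90) + (105) = 881
Area = |Σ|/2 = 440.5.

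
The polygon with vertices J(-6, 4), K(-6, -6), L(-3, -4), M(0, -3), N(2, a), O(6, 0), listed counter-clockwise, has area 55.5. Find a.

-1

The doubled signed area Σ (x_i y_{i+1} − x_{i+1} y_i) is linear in a.
With a=0 it equals 105; the coefficient of a is -6 (from the two edges through N).
So -6·a + 105 = 2·55.5 = 111 ⇒ a = -1.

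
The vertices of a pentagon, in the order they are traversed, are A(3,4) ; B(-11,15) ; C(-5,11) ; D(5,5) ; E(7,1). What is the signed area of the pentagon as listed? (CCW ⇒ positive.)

Apply the shoelace (surveyor's) formula: 2A = Σ (x_i·y_{i+1} − x_{i+1}·y_i), indices taken mod 5.
Cross-terms: 89, -46, -80, -30, 25  ⇒  Σ = -42
Signed area = Σ/2 = -21 (negative ⇒ clockwise traversal).

-21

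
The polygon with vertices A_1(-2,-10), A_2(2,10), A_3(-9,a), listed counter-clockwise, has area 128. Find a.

19

The doubled signed area Σ (x_i y_{i+1} − x_{i+1} y_i) is linear in a.
With a=0 it equals 180; the coefficient of a is 4 (from the two edges through A_3).
So 4·a + 180 = 2·128 = 256 ⇒ a = 19.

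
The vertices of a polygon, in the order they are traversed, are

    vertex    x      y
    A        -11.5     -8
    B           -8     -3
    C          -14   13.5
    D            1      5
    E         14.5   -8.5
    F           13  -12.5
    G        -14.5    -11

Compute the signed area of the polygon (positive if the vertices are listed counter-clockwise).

-374.75

Apply the surveyor's formula: 2A = Σ (x_i·y_{i+1} − x_{i+1}·y_i), indices taken mod 7.
A→B: (-11.5)(-3) − (-8)(-8) = -29.5
B→C: (-8)(13.5) − (-14)(-3) = -150
C→D: (-14)(5) − (1)(13.5) = -83.5
D→E: (1)(-8.5) − (14.5)(5) = -81
E→F: (14.5)(-12.5) − (13)(-8.5) = -70.75
F→G: (13)(-11) − (-14.5)(-12.5) = -324.25
G→A: (-14.5)(-8) − (-11.5)(-11) = -10.5
Σ = -749.5
Signed area = Σ/2 = -374.75 (negative ⇒ clockwise traversal).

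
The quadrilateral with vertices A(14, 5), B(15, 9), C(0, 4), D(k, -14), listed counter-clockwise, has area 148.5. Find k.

-10

The doubled signed area Σ (x_i y_{i+1} − x_{i+1} y_i) is linear in k.
With k=0 it equals 307; the coefficient of k is 1 (from the two edges through D).
So 1·k + 307 = 2·148.5 = 297 ⇒ k = -10.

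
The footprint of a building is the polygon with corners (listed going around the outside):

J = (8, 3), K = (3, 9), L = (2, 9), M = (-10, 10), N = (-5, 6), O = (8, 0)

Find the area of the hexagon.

74

Apply the shoelace formula: 2A = Σ (x_i·y_{i+1} − x_{i+1}·y_i), indices taken mod 6.
Cross-terms: 63, 9, 110, -10, -48, 24  ⇒  Σ = 148
Area = |Σ|/2 = 74.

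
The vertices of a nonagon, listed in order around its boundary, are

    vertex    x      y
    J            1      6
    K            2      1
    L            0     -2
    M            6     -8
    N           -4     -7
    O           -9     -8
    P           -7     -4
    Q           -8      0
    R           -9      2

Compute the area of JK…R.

116

Σ = (-11) + (-4) + (12) + (-74) + (-31) + (-20) + (-32) + (-16) + (-56) = -232
Area = |Σ|/2 = 116.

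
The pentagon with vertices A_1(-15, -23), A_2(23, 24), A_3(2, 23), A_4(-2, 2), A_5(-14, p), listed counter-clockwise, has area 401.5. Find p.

-19

The doubled signed area Σ (x_i y_{i+1} − x_{i+1} y_i) is linear in p.
With p=0 it equals 1050; the coefficient of p is 13 (from the two edges through A_5).
So 13·p + 1050 = 2·401.5 = 803 ⇒ p = -19.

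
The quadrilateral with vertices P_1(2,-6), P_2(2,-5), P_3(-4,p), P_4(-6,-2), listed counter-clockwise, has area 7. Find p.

-2

Write out the shoelace sum; only the two edges meeting at P_3 involve p:
2·Area = [(2·p − (-4)·(-5)) + ((-4)·(-2) − (-6)·p)] + 42
       = 8·p + 30 = 14
⇒ p = -2.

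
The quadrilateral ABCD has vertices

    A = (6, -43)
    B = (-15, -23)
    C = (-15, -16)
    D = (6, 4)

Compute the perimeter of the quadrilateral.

112

|AB| = √((-21)² + (20)²) = √841 = 29
|BC| = √((0)² + (7)²) = √49 = 7
|CD| = √((21)² + (20)²) = √841 = 29
|DA| = √((0)² + (-47)²) = √2209 = 47
Perimeter = 29 + 7 + 29 + 47 = 112.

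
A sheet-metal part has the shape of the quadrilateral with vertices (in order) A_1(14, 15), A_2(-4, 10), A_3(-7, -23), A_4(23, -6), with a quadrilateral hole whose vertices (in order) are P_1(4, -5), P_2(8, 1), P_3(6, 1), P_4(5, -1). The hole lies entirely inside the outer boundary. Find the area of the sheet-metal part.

Outer boundary:
Apply the shoelace formula: 2A = Σ (x_i·y_{i+1} − x_{i+1}·y_i), indices taken mod 4.
A_1→A_2: (14)(10) − (-4)(15) = 200
A_2→A_3: (-4)(-23) − (-7)(10) = 162
A_3→A_4: (-7)(-6) − (23)(-23) = 571
A_4→A_1: (23)(15) − (14)(-6) = 429
Σ = 1362
Area = |Σ|/2 = 681.
Hole:
Apply Gauss's area formula: 2A = Σ (x_i·y_{i+1} − x_{i+1}·y_i), indices taken mod 4.
Σ = (44) + (2) + (-11) + (-21) = 14
Area = |Σ|/2 = 7.
Net area = 681 − 7 = 674.

674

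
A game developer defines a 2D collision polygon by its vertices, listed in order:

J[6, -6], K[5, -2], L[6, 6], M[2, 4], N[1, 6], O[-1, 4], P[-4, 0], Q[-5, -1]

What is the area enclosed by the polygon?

73

Apply Gauss's area formula: 2A = Σ (x_i·y_{i+1} − x_{i+1}·y_i), indices taken mod 8.
Σ = (18) + (42) + (12) + (8) + (10) + (16) + (4) + (36) = 146
Area = |Σ|/2 = 73.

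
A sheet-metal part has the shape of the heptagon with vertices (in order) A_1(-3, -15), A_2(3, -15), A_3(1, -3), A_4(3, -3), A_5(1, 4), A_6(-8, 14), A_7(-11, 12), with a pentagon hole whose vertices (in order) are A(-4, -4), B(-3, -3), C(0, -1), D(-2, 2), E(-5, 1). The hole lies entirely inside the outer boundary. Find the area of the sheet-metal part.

194.5

Outer boundary:
Apply Gauss's area formula: 2A = Σ (x_i·y_{i+1} − x_{i+1}·y_i), indices taken mod 7.
A_1→A_2: (-3)(-15) − (3)(-15) = 90
A_2→A_3: (3)(-3) − (1)(-15) = 6
A_3→A_4: (1)(-3) − (3)(-3) = 6
A_4→A_5: (3)(4) − (1)(-3) = 15
A_5→A_6: (1)(14) − (-8)(4) = 46
A_6→A_7: (-8)(12) − (-11)(14) = 58
A_7→A_1: (-11)(-15) − (-3)(12) = 201
Σ = 422
Area = |Σ|/2 = 211.
Hole:
A→B: (-4)(-3) − (-3)(-4) = 0
B→C: (-3)(-1) − (0)(-3) = 3
C→D: (0)(2) − (-2)(-1) = -2
D→E: (-2)(1) − (-5)(2) = 8
E→A: (-5)(-4) − (-4)(1) = 24
Σ = 33
Area = |Σ|/2 = 16.5.
Net area = 211 − 16.5 = 194.5.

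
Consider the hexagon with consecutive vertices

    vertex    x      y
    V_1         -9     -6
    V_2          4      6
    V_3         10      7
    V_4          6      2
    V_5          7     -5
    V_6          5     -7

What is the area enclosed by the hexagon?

Apply the shoelace (surveyor's) formula: 2A = Σ (x_i·y_{i+1} − x_{i+1}·y_i), indices taken mod 6.
Σ = (-30) + (-32) + (-22) + (-44) + (-24) + (-93) = -245
Area = |Σ|/2 = 122.5.

122.5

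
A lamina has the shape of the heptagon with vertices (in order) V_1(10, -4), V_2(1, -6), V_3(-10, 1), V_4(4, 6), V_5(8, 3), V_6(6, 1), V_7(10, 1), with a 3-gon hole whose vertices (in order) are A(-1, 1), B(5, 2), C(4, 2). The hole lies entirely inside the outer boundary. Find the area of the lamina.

139

Outer boundary:
Σ = (-56) + (-59) + (-64) + (-36) + (-10) + (-4) + (-50) = -279
Area = |Σ|/2 = 139.5.
Hole:
Apply the shoelace formula: 2A = Σ (x_i·y_{i+1} − x_{i+1}·y_i), indices taken mod 3.
A→B: (-1)(2) − (5)(1) = -7
B→C: (5)(2) − (4)(2) = 2
C→A: (4)(1) − (-1)(2) = 6
Σ = 1
Area = |Σ|/2 = 0.5.
Net area = 139.5 − 0.5 = 139.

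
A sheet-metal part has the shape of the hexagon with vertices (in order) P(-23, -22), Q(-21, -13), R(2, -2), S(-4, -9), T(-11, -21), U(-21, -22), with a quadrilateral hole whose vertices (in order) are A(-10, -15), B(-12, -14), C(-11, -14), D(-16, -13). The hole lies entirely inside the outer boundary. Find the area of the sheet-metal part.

Outer boundary:
Apply the surveyor's formula: 2A = Σ (x_i·y_{i+1} − x_{i+1}·y_i), indices taken mod 6.
Cross-terms: -163, 68, -26, -15, -199, -44  ⇒  Σ = -379
Area = |Σ|/2 = 189.5.
Hole:
Apply Gauss's area formula: 2A = Σ (x_i·y_{i+1} − x_{i+1}·y_i), indices taken mod 4.
A→B: (-10)(-14) − (-12)(-15) = -40
B→C: (-12)(-14) − (-11)(-14) = 14
C→D: (-11)(-13) − (-16)(-14) = -81
D→A: (-16)(-15) − (-10)(-13) = 110
Σ = 3
Area = |Σ|/2 = 1.5.
Net area = 189.5 − 1.5 = 188.

188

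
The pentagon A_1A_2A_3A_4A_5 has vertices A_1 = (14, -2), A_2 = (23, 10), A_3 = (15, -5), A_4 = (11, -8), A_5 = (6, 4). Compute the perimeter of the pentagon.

|A_1A_2| = √((9)² + (12)²) = √225 = 15
|A_2A_3| = √((-8)² + (-15)²) = √289 = 17
|A_3A_4| = √((-4)² + (-3)²) = √25 = 5
|A_4A_5| = √((-5)² + (12)²) = √169 = 13
|A_5A_1| = √((8)² + (-6)²) = √100 = 10
Perimeter = 15 + 17 + 5 + 13 + 10 = 60.

60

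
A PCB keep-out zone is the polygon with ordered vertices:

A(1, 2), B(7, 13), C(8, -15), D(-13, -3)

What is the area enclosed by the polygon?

226

Apply the shoelace (surveyor's) formula: 2A = Σ (x_i·y_{i+1} − x_{i+1}·y_i), indices taken mod 4.
Σ = (-1) + (-209) + (-219) + (-23) = -452
Area = |Σ|/2 = 226.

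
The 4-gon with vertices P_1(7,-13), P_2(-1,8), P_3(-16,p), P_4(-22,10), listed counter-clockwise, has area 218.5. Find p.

10

Write out the shoelace sum; only the two edges meeting at P_3 involve p:
2·Area = [((-1)·p − (-16)·8) + ((-16)·10 − (-22)·p)] + 259
       = 21·p + 227 = 437
⇒ p = 10.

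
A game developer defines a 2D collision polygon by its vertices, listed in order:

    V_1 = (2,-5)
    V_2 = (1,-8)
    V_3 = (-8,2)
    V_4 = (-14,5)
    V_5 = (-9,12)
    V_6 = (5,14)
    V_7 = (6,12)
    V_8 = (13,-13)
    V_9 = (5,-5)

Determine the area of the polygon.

Σ = (-11) + (-62) + (-12) + (-123) + (-186) + (-24) + (-234) + (0) + (-15) = -667
Area = |Σ|/2 = 333.5.

333.5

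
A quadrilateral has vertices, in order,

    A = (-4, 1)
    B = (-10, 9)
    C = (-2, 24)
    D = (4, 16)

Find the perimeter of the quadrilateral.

|AB| = √((-6)² + (8)²) = √100 = 10
|BC| = √((8)² + (15)²) = √289 = 17
|CD| = √((6)² + (-8)²) = √100 = 10
|DA| = √((-8)² + (-15)²) = √289 = 17
Perimeter = 10 + 17 + 10 + 17 = 54.

54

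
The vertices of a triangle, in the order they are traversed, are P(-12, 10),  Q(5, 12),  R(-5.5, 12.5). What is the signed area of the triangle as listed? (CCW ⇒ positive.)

14.75

Cross-terms: -194, 128.5, 95  ⇒  Σ = 29.5
Signed area = Σ/2 = 14.75 (positive ⇒ counter-clockwise traversal).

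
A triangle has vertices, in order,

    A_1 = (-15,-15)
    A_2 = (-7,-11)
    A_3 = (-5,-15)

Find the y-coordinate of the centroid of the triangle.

-41/3

Apply the shoelace formula. First the cross-terms c_i = x_i·y_{i+1} − x_{i+1}·y_i:
  60, 50, -150  ⇒  2A = -40, A = -20.
Then Σ (y_i + y_{i+1})·c_i = 1640, so ȳ = 1640 / (6·(-20)) = -41/3.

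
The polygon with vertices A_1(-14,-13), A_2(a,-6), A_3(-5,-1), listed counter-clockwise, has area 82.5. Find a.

5

Write out the shoelace sum; only the two edges meeting at A_2 involve a:
2·Area = [((-14)·(-6) − a·(-13)) + (a·(-1) − (-5)·(-6))] + 51
       = 12·a + 105 = 165
⇒ a = 5.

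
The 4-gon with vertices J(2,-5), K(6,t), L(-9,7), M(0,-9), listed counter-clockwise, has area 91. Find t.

1

The doubled signed area Σ (x_i y_{i+1} − x_{i+1} y_i) is linear in t.
With t=0 it equals 171; the coefficient of t is 11 (from the two edges through K).
So 11·t + 171 = 2·91 = 182 ⇒ t = 1.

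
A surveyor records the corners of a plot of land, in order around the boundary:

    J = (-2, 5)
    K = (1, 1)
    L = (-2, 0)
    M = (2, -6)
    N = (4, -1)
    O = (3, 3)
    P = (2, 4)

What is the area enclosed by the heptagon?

Cross-terms: -7, 2, 12, 22, 15, 6, 18  ⇒  Σ = 68
Area = |Σ|/2 = 34.

34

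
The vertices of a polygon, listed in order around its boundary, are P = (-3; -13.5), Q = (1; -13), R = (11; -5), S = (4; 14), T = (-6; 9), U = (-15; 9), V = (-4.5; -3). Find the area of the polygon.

351.375

Apply the shoelace formula: 2A = Σ (x_i·y_{i+1} − x_{i+1}·y_i), indices taken mod 7.
P→Q: (-3)(-13) − (1)(-13.5) = 52.5
Q→R: (1)(-5) − (11)(-13) = 138
R→S: (11)(14) − (4)(-5) = 174
S→T: (4)(9) − (-6)(14) = 120
T→U: (-6)(9) − (-15)(9) = 81
U→V: (-15)(-3) − (-4.5)(9) = 85.5
V→P: (-4.5)(-13.5) − (-3)(-3) = 51.75
Σ = 702.75
Area = |Σ|/2 = 351.375.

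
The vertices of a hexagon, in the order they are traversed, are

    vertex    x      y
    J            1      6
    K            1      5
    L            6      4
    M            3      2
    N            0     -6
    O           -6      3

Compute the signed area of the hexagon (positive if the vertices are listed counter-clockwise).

-60

Apply Gauss's area formula: 2A = Σ (x_i·y_{i+1} − x_{i+1}·y_i), indices taken mod 6.
Σ = (-1) + (-26) + (0) + (-18) + (-36) + (-39) = -120
Signed area = Σ/2 = -60 (negative ⇒ clockwise traversal).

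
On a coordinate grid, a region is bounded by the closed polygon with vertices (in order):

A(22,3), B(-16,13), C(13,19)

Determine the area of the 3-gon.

Apply the shoelace (surveyor's) formula: 2A = Σ (x_i·y_{i+1} − x_{i+1}·y_i), indices taken mod 3.
A→B: (22)(13) − (-16)(3) = 334
B→C: (-16)(19) − (13)(13) = -473
C→A: (13)(3) − (22)(19) = -379
Σ = -518
Area = |Σ|/2 = 259.

259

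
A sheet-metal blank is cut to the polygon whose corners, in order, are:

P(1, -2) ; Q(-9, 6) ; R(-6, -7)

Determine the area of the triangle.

53

P→Q: (1)(6) − (-9)(-2) = -12
Q→R: (-9)(-7) − (-6)(6) = 99
R→P: (-6)(-2) − (1)(-7) = 19
Σ = 106
Area = |Σ|/2 = 53.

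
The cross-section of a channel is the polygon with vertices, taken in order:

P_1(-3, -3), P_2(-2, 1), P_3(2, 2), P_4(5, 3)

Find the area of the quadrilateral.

Apply the shoelace (surveyor's) formula: 2A = Σ (x_i·y_{i+1} − x_{i+1}·y_i), indices taken mod 4.
Σ = (-9) + (-6) + (-4) + (-6) = -25
Area = |Σ|/2 = 12.5.

12.5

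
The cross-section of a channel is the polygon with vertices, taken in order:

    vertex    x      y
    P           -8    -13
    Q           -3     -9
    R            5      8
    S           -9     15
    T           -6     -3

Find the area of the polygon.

Apply the surveyor's formula: 2A = Σ (x_i·y_{i+1} − x_{i+1}·y_i), indices taken mod 5.
Σ = (33) + (21) + (147) + (117) + (54) = 372
Area = |Σ|/2 = 186.

186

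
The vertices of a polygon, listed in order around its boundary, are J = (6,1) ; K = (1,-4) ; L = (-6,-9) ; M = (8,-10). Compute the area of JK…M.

Apply the surveyor's formula: 2A = Σ (x_i·y_{i+1} − x_{i+1}·y_i), indices taken mod 4.
Σ = (-25) + (-33) + (132) + (68) = 142
Area = |Σ|/2 = 71.

71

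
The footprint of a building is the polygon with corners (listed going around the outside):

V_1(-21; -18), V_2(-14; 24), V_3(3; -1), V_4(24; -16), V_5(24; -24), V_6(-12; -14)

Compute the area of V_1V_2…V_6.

866

Apply the shoelace formula: 2A = Σ (x_i·y_{i+1} − x_{i+1}·y_i), indices taken mod 6.
Σ = (-756) + (-58) + (-24) + (-192) + (-624) + (-78) = -1732
Area = |Σ|/2 = 866.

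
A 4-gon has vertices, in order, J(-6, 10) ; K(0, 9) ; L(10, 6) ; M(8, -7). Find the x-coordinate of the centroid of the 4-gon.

Apply the shoelace formula. First the cross-terms c_i = x_i·y_{i+1} − x_{i+1}·y_i:
  -54, -90, -118, 38  ⇒  2A = -224, A = -112.
Then Σ (x_i + x_{i+1})·c_i = -2624, so x̄ = -2624 / (6·(-112)) = 82/21.

82/21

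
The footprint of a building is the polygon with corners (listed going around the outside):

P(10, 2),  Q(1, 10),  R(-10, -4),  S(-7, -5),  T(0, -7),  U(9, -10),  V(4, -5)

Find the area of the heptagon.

190.5

Apply Gauss's area formula: 2A = Σ (x_i·y_{i+1} − x_{i+1}·y_i), indices taken mod 7.
Σ = (98) + (96) + (22) + (49) + (63) + (-5) + (58) = 381
Area = |Σ|/2 = 190.5.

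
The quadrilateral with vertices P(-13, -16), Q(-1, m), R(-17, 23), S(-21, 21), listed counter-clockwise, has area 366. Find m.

The doubled signed area Σ (x_i y_{i+1} − x_{i+1} y_i) is linear in m.
With m=0 it equals 696; the coefficient of m is 4 (from the two edges through Q).
So 4·m + 696 = 2·366 = 732 ⇒ m = 9.

9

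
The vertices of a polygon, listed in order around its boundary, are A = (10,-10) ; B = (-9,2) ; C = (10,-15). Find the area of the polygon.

A→B: (10)(2) − (-9)(-10) = -70
B→C: (-9)(-15) − (10)(2) = 115
C→A: (10)(-10) − (10)(-15) = 50
Σ = 95
Area = |Σ|/2 = 47.5.

47.5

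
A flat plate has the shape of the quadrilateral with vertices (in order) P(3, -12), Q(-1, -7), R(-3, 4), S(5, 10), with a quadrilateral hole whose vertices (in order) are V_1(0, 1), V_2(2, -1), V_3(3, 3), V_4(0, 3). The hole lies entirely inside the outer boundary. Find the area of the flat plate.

91

Outer boundary:
P→Q: (3)(-7) − (-1)(-12) = -33
Q→R: (-1)(4) − (-3)(-7) = -25
R→S: (-3)(10) − (5)(4) = -50
S→P: (5)(-12) − (3)(10) = -90
Σ = -198
Area = |Σ|/2 = 99.
Hole:
V_1→V_2: (0)(-1) − (2)(1) = -2
V_2→V_3: (2)(3) − (3)(-1) = 9
V_3→V_4: (3)(3) − (0)(3) = 9
V_4→V_1: (0)(1) − (0)(3) = 0
Σ = 16
Area = |Σ|/2 = 8.
Net area = 99 − 8 = 91.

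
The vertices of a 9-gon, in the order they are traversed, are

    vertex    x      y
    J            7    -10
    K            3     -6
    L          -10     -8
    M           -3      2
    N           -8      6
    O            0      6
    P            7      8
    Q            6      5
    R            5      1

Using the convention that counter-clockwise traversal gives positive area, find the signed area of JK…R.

J→K: (7)(-6) − (3)(-10) = -12
K→L: (3)(-8) − (-10)(-6) = -84
L→M: (-10)(2) − (-3)(-8) = -44
M→N: (-3)(6) − (-8)(2) = -2
N→O: (-8)(6) − (0)(6) = -48
O→P: (0)(8) − (7)(6) = -42
P→Q: (7)(5) − (6)(8) = -13
Q→R: (6)(1) − (5)(5) = -19
R→J: (5)(-10) − (7)(1) = -57
Σ = -321
Signed area = Σ/2 = -160.5 (negative ⇒ clockwise traversal).

-160.5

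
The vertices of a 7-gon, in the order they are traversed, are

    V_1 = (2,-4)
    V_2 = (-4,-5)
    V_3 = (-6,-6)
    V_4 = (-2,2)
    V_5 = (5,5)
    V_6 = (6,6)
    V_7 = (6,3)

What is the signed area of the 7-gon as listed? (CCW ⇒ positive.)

-62

Apply the shoelace formula: 2A = Σ (x_i·y_{i+1} − x_{i+1}·y_i), indices taken mod 7.
Cross-terms: -26, -6, -24, -20, 0, -18, -30  ⇒  Σ = -124
Signed area = Σ/2 = -62 (negative ⇒ clockwise traversal).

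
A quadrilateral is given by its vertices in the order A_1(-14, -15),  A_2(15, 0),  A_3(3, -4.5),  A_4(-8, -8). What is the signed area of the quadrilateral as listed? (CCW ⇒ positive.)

52.75

A_1→A_2: (-14)(0) − (15)(-15) = 225
A_2→A_3: (15)(-4.5) − (3)(0) = -67.5
A_3→A_4: (3)(-8) − (-8)(-4.5) = -60
A_4→A_1: (-8)(-15) − (-14)(-8) = 8
Σ = 105.5
Signed area = Σ/2 = 52.75 (positive ⇒ counter-clockwise traversal).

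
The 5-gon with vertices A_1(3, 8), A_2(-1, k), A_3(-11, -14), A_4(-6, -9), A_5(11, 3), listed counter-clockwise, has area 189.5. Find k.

Write out the shoelace sum; only the two edges meeting at A_2 involve k:
2·Area = [(3·k − (-1)·8) + ((-1)·(-14) − (-11)·k)] + 175
       = 14·k + 197 = 379
⇒ k = 13.

13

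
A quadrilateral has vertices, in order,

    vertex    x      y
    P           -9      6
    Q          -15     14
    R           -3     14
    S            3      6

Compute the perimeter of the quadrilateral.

|PQ| = √((-6)² + (8)²) = √100 = 10
|QR| = √((12)² + (0)²) = √144 = 12
|RS| = √((6)² + (-8)²) = √100 = 10
|SP| = √((-12)² + (0)²) = √144 = 12
Perimeter = 10 + 12 + 10 + 12 = 44.

44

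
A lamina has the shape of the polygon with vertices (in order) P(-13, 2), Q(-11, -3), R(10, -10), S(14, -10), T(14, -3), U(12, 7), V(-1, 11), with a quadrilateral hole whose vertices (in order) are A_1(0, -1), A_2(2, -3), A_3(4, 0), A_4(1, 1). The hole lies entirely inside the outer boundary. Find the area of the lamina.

Outer boundary:
Cross-terms: 61, 140, 40, 98, 134, 139, 141  ⇒  Σ = 753
Area = |Σ|/2 = 376.5.
Hole:
Apply the shoelace (surveyor's) formula: 2A = Σ (x_i·y_{i+1} − x_{i+1}·y_i), indices taken mod 4.
Σ = (2) + (12) + (4) + (-1) = 17
Area = |Σ|/2 = 8.5.
Net area = 376.5 − 8.5 = 368.

368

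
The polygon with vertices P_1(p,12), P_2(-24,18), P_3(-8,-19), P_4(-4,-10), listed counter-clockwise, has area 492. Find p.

Write out the shoelace sum; only the two edges meeting at P_1 involve p:
2·Area = [((-4)·12 − p·(-10)) + (p·18 − (-24)·12)] + 604
       = 28·p + 844 = 984
⇒ p = 5.

5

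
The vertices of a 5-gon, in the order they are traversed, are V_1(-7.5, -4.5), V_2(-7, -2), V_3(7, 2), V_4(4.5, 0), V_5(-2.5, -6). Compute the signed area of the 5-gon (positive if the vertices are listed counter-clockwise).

Apply the shoelace formula: 2A = Σ (x_i·y_{i+1} − x_{i+1}·y_i), indices taken mod 5.
Σ = (-16.5) + (0) + (-9) + (-27) + (-33.75) = -86.25
Signed area = Σ/2 = -43.125 (negative ⇒ clockwise traversal).

-43.125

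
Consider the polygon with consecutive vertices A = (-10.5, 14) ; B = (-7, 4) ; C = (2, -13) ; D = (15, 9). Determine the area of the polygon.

Σ = (56) + (83) + (213) + (304.5) = 656.5
Area = |Σ|/2 = 328.25.

328.25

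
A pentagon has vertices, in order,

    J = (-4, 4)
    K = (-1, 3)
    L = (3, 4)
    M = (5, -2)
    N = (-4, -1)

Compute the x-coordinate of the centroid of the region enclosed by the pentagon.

Apply Gauss's area formula. First the cross-terms c_i = x_i·y_{i+1} − x_{i+1}·y_i:
  -8, -13, -26, -13, -20  ⇒  2A = -80, A = -40.
Then Σ (x_i + x_{i+1})·c_i = -47, so x̄ = -47 / (6·(-40)) = 47/240.

47/240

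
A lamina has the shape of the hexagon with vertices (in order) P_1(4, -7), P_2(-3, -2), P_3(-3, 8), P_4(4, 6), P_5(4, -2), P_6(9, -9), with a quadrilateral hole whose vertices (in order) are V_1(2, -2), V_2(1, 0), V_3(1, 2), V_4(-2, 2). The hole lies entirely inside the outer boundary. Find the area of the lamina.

Outer boundary:
Apply the shoelace formula: 2A = Σ (x_i·y_{i+1} − x_{i+1}·y_i), indices taken mod 6.
Σ = (-29) + (-30) + (-50) + (-32) + (-18) + (-27) = -186
Area = |Σ|/2 = 93.
Hole:
Apply the shoelace formula: 2A = Σ (x_i·y_{i+1} − x_{i+1}·y_i), indices taken mod 4.
V_1→V_2: (2)(0) − (1)(-2) = 2
V_2→V_3: (1)(2) − (1)(0) = 2
V_3→V_4: (1)(2) − (-2)(2) = 6
V_4→V_1: (-2)(-2) − (2)(2) = 0
Σ = 10
Area = |Σ|/2 = 5.
Net area = 93 − 5 = 88.

88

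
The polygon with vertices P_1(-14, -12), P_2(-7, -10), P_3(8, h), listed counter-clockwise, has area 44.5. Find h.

7

Write out the shoelace sum; only the two edges meeting at P_3 involve h:
2·Area = [((-7)·h − 8·(-10)) + (8·(-12) − (-14)·h)] + 56
       = 7·h + 40 = 89
⇒ h = 7.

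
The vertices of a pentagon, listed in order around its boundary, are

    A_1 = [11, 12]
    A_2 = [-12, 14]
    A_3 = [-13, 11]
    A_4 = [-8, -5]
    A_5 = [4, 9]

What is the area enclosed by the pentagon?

199

Apply the surveyor's formula: 2A = Σ (x_i·y_{i+1} − x_{i+1}·y_i), indices taken mod 5.
A_1→A_2: (11)(14) − (-12)(12) = 298
A_2→A_3: (-12)(11) − (-13)(14) = 50
A_3→A_4: (-13)(-5) − (-8)(11) = 153
A_4→A_5: (-8)(9) − (4)(-5) = -52
A_5→A_1: (4)(12) − (11)(9) = -51
Σ = 398
Area = |Σ|/2 = 199.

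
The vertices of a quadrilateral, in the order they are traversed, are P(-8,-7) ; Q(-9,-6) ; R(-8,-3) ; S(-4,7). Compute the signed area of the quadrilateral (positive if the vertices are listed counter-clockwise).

-10

Apply the surveyor's formula: 2A = Σ (x_i·y_{i+1} − x_{i+1}·y_i), indices taken mod 4.
P→Q: (-8)(-6) − (-9)(-7) = -15
Q→R: (-9)(-3) − (-8)(-6) = -21
R→S: (-8)(7) − (-4)(-3) = -68
S→P: (-4)(-7) − (-8)(7) = 84
Σ = -20
Signed area = Σ/2 = -10 (negative ⇒ clockwise traversal).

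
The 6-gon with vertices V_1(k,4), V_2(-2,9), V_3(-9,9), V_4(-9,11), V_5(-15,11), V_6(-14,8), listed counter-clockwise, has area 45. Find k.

The doubled signed area Σ (x_i y_{i+1} − x_{i+1} y_i) is linear in k.
With k=0 it equals 97; the coefficient of k is 1 (from the two edges through V_1).
So 1·k + 97 = 2·45 = 90 ⇒ k = -7.

-7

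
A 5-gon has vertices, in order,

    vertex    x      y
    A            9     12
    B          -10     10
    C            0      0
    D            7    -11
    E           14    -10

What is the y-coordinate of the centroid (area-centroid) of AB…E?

Apply the shoelace (surveyor's) formula. First the cross-terms c_i = x_i·y_{i+1} − x_{i+1}·y_i:
  210, 0, 0, 84, 258  ⇒  2A = 552, A = 276.
Then Σ (y_i + y_{i+1})·c_i = 3372, so ȳ = 3372 / (6·276) = 281/138.

281/138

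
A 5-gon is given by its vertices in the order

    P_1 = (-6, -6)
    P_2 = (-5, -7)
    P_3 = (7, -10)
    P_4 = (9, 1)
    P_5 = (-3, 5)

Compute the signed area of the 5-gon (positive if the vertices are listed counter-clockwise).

152

Apply the shoelace (surveyor's) formula: 2A = Σ (x_i·y_{i+1} − x_{i+1}·y_i), indices taken mod 5.
Σ = (12) + (99) + (97) + (48) + (48) = 304
Signed area = Σ/2 = 152 (positive ⇒ counter-clockwise traversal).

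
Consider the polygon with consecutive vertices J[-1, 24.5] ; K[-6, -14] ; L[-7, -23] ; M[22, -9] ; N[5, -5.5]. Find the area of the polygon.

Apply the shoelace formula: 2A = Σ (x_i·y_{i+1} − x_{i+1}·y_i), indices taken mod 5.
Σ = (161) + (40) + (569) + (-76) + (117) = 811
Area = |Σ|/2 = 405.5.

405.5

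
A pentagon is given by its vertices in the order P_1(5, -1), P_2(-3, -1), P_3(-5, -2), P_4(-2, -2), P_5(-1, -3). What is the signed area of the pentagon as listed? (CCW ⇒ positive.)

Σ = (-8) + (1) + (6) + (4) + (16) = 19
Signed area = Σ/2 = 9.5 (positive ⇒ counter-clockwise traversal).

9.5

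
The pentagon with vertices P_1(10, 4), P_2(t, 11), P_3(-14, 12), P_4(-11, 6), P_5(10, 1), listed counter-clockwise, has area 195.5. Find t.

Write out the shoelace sum; only the two edges meeting at P_2 involve t:
2·Area = [(10·11 − t·4) + (t·12 − (-14)·11)] + 7
       = 8·t + 271 = 391
⇒ t = 15.

15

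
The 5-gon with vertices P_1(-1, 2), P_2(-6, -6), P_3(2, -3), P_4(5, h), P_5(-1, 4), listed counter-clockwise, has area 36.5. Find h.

Write out the shoelace sum; only the two edges meeting at P_4 involve h:
2·Area = [(2·h − 5·(-3)) + (5·4 − (-1)·h)] + 50
       = 3·h + 85 = 73
⇒ h = -4.

-4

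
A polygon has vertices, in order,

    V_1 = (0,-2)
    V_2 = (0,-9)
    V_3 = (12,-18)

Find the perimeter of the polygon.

|V_1V_2| = √((0)² + (-7)²) = √49 = 7
|V_2V_3| = √((12)² + (-9)²) = √225 = 15
|V_3V_1| = √((-12)² + (16)²) = √400 = 20
Perimeter = 7 + 15 + 20 = 42.

42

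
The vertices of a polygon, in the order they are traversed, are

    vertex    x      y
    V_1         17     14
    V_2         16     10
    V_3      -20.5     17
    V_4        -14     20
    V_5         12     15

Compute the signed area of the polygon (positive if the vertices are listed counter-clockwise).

Apply the surveyor's formula: 2A = Σ (x_i·y_{i+1} − x_{i+1}·y_i), indices taken mod 5.
Σ = (-54) + (477) + (-172) + (-450) + (-87) = -286
Signed area = Σ/2 = -143 (negative ⇒ clockwise traversal).

-143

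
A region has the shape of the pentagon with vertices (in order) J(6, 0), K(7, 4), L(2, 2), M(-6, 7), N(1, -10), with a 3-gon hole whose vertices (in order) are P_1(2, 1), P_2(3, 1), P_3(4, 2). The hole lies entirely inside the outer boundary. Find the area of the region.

84

Outer boundary:
Σ = (24) + (6) + (26) + (53) + (60) = 169
Area = |Σ|/2 = 84.5.
Hole:
Apply Gauss's area formula: 2A = Σ (x_i·y_{i+1} − x_{i+1}·y_i), indices taken mod 3.
Σ = (-1) + (2) + (0) = 1
Area = |Σ|/2 = 0.5.
Net area = 84.5 − 0.5 = 84.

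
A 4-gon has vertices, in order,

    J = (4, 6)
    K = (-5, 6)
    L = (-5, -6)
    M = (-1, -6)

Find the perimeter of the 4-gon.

38

|JK| = √((-9)² + (0)²) = √81 = 9
|KL| = √((0)² + (-12)²) = √144 = 12
|LM| = √((4)² + (0)²) = √16 = 4
|MJ| = √((5)² + (12)²) = √169 = 13
Perimeter = 9 + 12 + 4 + 13 = 38.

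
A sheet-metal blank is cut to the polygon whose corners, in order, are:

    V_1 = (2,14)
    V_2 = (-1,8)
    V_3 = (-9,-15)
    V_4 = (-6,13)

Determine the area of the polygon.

Apply Gauss's area formula: 2A = Σ (x_i·y_{i+1} − x_{i+1}·y_i), indices taken mod 4.
Σ = (30) + (87) + (-207) + (-110) = -200
Area = |Σ|/2 = 100.

100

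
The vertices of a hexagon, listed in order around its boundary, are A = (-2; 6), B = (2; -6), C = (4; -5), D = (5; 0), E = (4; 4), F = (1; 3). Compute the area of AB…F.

Apply the surveyor's formula: 2A = Σ (x_i·y_{i+1} − x_{i+1}·y_i), indices taken mod 6.
Σ = (0) + (14) + (25) + (20) + (8) + (12) = 79
Area = |Σ|/2 = 39.5.

39.5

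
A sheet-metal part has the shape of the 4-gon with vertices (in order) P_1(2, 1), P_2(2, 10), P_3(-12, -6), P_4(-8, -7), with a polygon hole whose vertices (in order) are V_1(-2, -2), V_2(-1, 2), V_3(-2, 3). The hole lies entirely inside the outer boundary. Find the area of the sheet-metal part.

Outer boundary:
Apply the surveyor's formula: 2A = Σ (x_i·y_{i+1} − x_{i+1}·y_i), indices taken mod 4.
Σ = (18) + (108) + (36) + (6) = 168
Area = |Σ|/2 = 84.
Hole:
Σ = (-6) + (1) + (10) = 5
Area = |Σ|/2 = 2.5.
Net area = 84 − 2.5 = 81.5.

81.5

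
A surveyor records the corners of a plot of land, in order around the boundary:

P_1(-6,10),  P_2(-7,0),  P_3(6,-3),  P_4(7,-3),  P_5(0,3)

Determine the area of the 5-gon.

P_1→P_2: (-6)(0) − (-7)(10) = 70
P_2→P_3: (-7)(-3) − (6)(0) = 21
P_3→P_4: (6)(-3) − (7)(-3) = 3
P_4→P_5: (7)(3) − (0)(-3) = 21
P_5→P_1: (0)(10) − (-6)(3) = 18
Σ = 133
Area = |Σ|/2 = 66.5.

66.5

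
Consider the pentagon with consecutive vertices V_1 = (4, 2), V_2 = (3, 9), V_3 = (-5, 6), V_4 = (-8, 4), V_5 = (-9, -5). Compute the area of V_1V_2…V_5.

99.5

Apply the shoelace (surveyor's) formula: 2A = Σ (x_i·y_{i+1} − x_{i+1}·y_i), indices taken mod 5.
V_1→V_2: (4)(9) − (3)(2) = 30
V_2→V_3: (3)(6) − (-5)(9) = 63
V_3→V_4: (-5)(4) − (-8)(6) = 28
V_4→V_5: (-8)(-5) − (-9)(4) = 76
V_5→V_1: (-9)(2) − (4)(-5) = 2
Σ = 199
Area = |Σ|/2 = 99.5.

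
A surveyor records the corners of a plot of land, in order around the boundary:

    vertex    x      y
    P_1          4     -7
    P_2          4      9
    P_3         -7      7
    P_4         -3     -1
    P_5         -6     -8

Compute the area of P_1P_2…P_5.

137.5

Apply the surveyor's formula: 2A = Σ (x_i·y_{i+1} − x_{i+1}·y_i), indices taken mod 5.
Cross-terms: 64, 91, 28, 18, 74  ⇒  Σ = 275
Area = |Σ|/2 = 137.5.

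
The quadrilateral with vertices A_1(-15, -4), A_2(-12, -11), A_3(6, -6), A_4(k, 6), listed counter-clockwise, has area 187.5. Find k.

Write out the shoelace sum; only the two edges meeting at A_4 involve k:
2·Area = [(6·6 − k·(-6)) + (k·(-4) − (-15)·6)] + 255
       = 2·k + 381 = 375
⇒ k = -3.

-3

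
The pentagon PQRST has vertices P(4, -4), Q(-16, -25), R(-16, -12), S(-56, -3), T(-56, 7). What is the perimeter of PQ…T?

154

|PQ| = √((-20)² + (-21)²) = √841 = 29
|QR| = √((0)² + (13)²) = √169 = 13
|RS| = √((-40)² + (9)²) = √1681 = 41
|ST| = √((0)² + (10)²) = √100 = 10
|TP| = √((60)² + (-11)²) = √3721 = 61
Perimeter = 29 + 13 + 41 + 10 + 61 = 154.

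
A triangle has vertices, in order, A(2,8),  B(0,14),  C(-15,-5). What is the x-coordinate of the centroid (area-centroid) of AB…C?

Apply the shoelace formula. First the cross-terms c_i = x_i·y_{i+1} − x_{i+1}·y_i:
  28, 210, -110  ⇒  2A = 128, A = 64.
Then Σ (x_i + x_{i+1})·c_i = -1664, so x̄ = -1664 / (6·64) = -13/3.

-13/3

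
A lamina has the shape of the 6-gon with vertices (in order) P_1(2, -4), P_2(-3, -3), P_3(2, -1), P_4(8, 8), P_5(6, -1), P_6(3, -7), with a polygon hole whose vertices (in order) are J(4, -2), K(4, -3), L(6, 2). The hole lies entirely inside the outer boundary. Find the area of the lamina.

Outer boundary:
Apply the shoelace (surveyor's) formula: 2A = Σ (x_i·y_{i+1} − x_{i+1}·y_i), indices taken mod 6.
Σ = (-18) + (9) + (24) + (-56) + (-39) + (2) = -78
Area = |Σ|/2 = 39.
Hole:
Σ = (-4) + (26) + (-20) = 2
Area = |Σ|/2 = 1.
Net area = 39 − 1 = 38.

38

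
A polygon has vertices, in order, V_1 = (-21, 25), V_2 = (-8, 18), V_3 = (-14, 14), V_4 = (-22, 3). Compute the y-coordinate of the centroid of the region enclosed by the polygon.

Apply the shoelace formula. First the cross-terms c_i = x_i·y_{i+1} − x_{i+1}·y_i:
  -178, 140, 266, -487  ⇒  2A = -259, A = -129.5.
Then Σ (y_i + y_{i+1})·c_i = -12288, so ȳ = -12288 / (6·(-129.5)) = 4096/259.

4096/259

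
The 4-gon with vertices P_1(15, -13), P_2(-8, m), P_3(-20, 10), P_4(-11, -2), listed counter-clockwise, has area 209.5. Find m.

8

The doubled signed area Σ (x_i y_{i+1} − x_{i+1} y_i) is linear in m.
With m=0 it equals 139; the coefficient of m is 35 (from the two edges through P_2).
So 35·m + 139 = 2·209.5 = 419 ⇒ m = 8.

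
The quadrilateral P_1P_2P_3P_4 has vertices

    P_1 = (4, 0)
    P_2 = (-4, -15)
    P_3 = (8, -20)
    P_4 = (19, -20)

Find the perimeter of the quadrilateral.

66

|P_1P_2| = √((-8)² + (-15)²) = √289 = 17
|P_2P_3| = √((12)² + (-5)²) = √169 = 13
|P_3P_4| = √((11)² + (0)²) = √121 = 11
|P_4P_1| = √((-15)² + (20)²) = √625 = 25
Perimeter = 17 + 13 + 11 + 25 = 66.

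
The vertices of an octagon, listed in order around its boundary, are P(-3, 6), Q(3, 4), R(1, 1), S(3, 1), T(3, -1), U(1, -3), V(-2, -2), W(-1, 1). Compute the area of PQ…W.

31

Σ = (-30) + (-1) + (-2) + (-6) + (-8) + (-8) + (-4) + (-3) = -62
Area = |Σ|/2 = 31.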